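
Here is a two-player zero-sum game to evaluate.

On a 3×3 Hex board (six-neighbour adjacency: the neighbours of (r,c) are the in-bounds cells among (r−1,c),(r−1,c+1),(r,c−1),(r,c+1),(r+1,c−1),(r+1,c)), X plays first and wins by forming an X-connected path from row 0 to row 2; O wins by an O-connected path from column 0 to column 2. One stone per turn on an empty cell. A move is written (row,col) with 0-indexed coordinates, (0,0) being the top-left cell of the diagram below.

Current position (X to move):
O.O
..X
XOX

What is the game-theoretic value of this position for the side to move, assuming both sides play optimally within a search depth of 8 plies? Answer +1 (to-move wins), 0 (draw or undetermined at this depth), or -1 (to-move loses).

[O.O/..X/XOX] X move#1: (0,1):+1/OXO/..X/XOX*, (1,0):-1/O.O/X.X/XOX, (1,1):-1/O.O/.XX/XOX
[OXO/..X/XOX] O move#2: (1,0):-1/OXO/O.X/XOX*, (1,1):-1/OXO/.OX/XOX
[OXO/O.X/XOX] X move#3: (1,1):+1/OXO/OXX/XOX*
[OXO/OXX/XOX] end (terminal -1, O#4); searched O.O/..X/XOX to 8

value(O.O/..X/XOX, X) = +1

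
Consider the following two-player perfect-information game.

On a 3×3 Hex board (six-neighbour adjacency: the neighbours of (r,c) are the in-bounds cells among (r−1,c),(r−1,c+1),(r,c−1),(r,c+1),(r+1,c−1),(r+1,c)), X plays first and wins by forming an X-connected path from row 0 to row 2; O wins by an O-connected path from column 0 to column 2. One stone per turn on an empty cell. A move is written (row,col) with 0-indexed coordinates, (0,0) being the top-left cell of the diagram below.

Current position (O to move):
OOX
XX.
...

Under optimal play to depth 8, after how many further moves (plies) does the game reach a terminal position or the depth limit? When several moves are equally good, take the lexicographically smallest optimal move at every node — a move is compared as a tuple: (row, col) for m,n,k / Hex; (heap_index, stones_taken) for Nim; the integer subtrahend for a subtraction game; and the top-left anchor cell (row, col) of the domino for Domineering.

PV length from [OOX/XX./...]: 2 plies

ply 1, O at OOX/XX./... | (1,2)=-1→OOX/XXO/...*; (2,0)=-1→OOX/XX./O..; (2,1)=-1→OOX/XX./.O.; (2,2)=-1→OOX/XX./..O
ply 2, X at OOX/XXO/... | (2,0)=+1→OOX/XXO/X..*; (2,1)=+1→OOX/XXO/.X.; (2,2)=+1→OOX/XXO/..X
ply 3: OOX/XXO/X.. is terminal -1 (O); from OOX/XX./... depth 8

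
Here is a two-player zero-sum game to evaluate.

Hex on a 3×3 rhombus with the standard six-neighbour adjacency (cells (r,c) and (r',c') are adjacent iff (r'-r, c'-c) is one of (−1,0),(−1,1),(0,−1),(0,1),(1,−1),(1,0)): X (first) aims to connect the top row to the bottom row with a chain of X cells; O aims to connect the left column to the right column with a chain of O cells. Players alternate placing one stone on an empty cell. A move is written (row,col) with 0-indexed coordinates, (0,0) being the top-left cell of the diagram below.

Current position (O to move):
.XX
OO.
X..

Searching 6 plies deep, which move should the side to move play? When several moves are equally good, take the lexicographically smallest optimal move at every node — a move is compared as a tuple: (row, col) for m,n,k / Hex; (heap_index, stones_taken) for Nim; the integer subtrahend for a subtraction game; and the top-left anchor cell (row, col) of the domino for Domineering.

O's best at [.XX/OO./X..]: (1,2)

ply 1, O at .XX/OO./X.. | (0,0)=-1→OXX/OO./X..; (1,2)=+1→.XX/OOO/X..*; (2,1)=+1→.XX/OO./XO.; (2,2)=+1→.XX/OO./X.O
ply 2: .XX/OOO/X.. is terminal -1 (X); from .XX/OO./X.. depth 6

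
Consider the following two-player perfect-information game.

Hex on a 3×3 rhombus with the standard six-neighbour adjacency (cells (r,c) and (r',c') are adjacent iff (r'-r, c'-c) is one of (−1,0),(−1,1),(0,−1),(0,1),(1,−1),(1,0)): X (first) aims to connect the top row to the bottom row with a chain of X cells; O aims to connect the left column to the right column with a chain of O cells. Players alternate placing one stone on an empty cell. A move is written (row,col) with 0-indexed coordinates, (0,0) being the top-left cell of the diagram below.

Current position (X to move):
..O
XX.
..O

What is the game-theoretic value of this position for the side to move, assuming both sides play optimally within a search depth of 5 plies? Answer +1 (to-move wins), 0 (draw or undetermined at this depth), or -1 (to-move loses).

ply 1, X at ..O/XX./..O | (0,0)=+1→X.O/XX./..O*; (0,1)=+1→.XO/XX./..O; (1,2)=+1→..O/XXX/..O; (2,0)=+1→..O/XX./X.O; (2,1)=+1→..O/XX./.XO
ply 2, O at X.O/XX./..O | (0,1)=-1→XOO/XX./..O*; (1,2)=-1→X.O/XXO/..O; (2,0)=-1→X.O/XX./O.O; (2,1)=-1→X.O/XX./.OO
ply 3, X at XOO/XX./..O | (1,2)=+1→XOO/XXX/..O*; (2,0)=+1→XOO/XX./X.O; (2,1)=+1→XOO/XX./.XO
ply 4, O at XOO/XXX/..O | (2,0)=-1→XOO/XXX/O.O*; (2,1)=-1→XOO/XXX/.OO
ply 5, X at XOO/XXX/O.O | (2,1)=+1→XOO/XXX/OXO*
ply 6: XOO/XXX/OXO is terminal -1 (O); from ..O/XX./..O depth 5

value(..O/XX./..O, X) = +1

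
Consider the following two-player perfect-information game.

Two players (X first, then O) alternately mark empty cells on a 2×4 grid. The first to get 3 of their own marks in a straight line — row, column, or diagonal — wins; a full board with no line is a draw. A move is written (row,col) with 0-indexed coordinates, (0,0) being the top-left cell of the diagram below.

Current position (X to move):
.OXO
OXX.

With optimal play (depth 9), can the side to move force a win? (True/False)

X winning at [.OXO/OXX.]: True

[.OXO/OXX.] X move#1: (0,0):+0/XOXO/OXX., (1,3):+1/.OXO/OXXX*
[.OXO/OXXX] end (terminal -1, O#2); searched .OXO/OXX. to 9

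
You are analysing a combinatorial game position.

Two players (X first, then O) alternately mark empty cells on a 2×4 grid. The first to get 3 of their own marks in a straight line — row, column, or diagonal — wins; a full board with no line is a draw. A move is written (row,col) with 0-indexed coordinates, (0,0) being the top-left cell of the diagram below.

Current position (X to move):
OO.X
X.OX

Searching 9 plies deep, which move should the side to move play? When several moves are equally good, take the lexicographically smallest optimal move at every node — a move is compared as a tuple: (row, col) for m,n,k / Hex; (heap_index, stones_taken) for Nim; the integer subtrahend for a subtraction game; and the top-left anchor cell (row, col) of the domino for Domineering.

X's best at [OO.X/X.OX]: (0,2)

[OO.X/X.OX] X move#1: (0,2):+0/OOXX/X.OX*, (1,1):-1/OO.X/XXOX
[OOXX/X.OX] O move#2: (1,1):+0/OOXX/XOOX*
[OOXX/XOOX] end (terminal +0, X#3); searched OO.X/X.OX to 9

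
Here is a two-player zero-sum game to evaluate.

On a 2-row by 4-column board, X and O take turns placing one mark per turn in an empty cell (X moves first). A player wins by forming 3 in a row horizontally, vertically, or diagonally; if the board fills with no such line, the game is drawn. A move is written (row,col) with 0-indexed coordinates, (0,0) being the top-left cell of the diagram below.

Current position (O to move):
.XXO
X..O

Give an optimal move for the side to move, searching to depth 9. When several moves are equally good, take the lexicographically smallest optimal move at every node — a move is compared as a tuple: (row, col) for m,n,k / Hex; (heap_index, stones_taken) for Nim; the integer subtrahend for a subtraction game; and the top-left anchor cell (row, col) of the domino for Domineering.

ply 1, O at .XXO/X..O | (0,0)=+0→OXXO/X..O*; (1,1)=-1→.XXO/XO.O; (1,2)=-1→.XXO/X.OO
ply 2, X at OXXO/X..O | (1,1)=+0→OXXO/XX.O*; (1,2)=+0→OXXO/X.XO
ply 3, O at OXXO/XX.O | (1,2)=+0→OXXO/XXOO*
ply 4: OXXO/XXOO is terminal +0 (X); from .XXO/X..O depth 9

O's best at [.XXO/X..O]: (0,0)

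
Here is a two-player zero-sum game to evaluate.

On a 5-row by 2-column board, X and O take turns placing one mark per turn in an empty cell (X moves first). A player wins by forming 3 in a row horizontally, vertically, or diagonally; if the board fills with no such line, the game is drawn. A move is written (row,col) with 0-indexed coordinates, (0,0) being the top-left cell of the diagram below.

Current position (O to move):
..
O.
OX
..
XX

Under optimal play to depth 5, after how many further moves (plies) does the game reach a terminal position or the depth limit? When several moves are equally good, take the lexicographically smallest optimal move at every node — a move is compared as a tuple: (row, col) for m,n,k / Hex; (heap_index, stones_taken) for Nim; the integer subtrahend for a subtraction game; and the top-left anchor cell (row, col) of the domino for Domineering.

p1 O@[../O./OX/../XX]: (0,0)[O./O./OX/../XX]+1* (0,1)[.O/O./OX/../XX]-1 (1,1)[../OO/OX/../XX]-1 (3,0)[../O./OX/O./XX]+1 (3,1)[../O./OX/.O/XX]+1
p2 X@[O./O./OX/../XX] terminal -1; root [../O./OX/../XX] d5

PV length from [../O./OX/../XX]: 1 ply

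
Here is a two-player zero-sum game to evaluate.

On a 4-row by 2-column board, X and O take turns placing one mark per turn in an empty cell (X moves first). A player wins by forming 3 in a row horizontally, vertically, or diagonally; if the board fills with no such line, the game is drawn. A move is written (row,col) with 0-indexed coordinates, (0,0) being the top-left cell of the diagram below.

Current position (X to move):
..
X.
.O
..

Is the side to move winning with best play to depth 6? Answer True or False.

p1 X@[../X./.O/..]: (0,0)[X./X./.O/..]+0 (0,1)[.X/X./.O/..]+0 (1,1)[../XX/.O/..]+0 (2,0)[../X./XO/..]+1* (3,0)[../X./.O/X.]+0 (3,1)[../X./.O/.X]+0
p2 O@[../X./XO/..]: (0,0)[O./X./XO/..]-1* (0,1)[.O/X./XO/..]-1 (1,1)[../XO/XO/..]-1 (3,0)[../X./XO/O.]-1 (3,1)[../X./XO/.O]-1
p3 X@[O./X./XO/..]: (0,1)[OX/X./XO/..]+0 (1,1)[O./XX/XO/..]+0 (3,0)[O./X./XO/X.]+1* (3,1)[O./X./XO/.X]+0
p4 O@[O./X./XO/X.] terminal -1; root [../X./.O/..] d6

X winning at [../X./.O/..]: True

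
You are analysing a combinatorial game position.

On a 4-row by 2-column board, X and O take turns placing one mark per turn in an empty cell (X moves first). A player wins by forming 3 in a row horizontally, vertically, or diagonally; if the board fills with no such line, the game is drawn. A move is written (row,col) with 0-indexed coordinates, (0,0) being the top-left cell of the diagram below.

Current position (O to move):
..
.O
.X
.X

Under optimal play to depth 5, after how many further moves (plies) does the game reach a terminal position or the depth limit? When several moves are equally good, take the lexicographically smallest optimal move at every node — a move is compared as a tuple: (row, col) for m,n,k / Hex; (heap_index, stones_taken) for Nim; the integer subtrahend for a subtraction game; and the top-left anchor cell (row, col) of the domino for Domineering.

PV length from [../.O/.X/.X]: 5 plies

ply 1, O at ../.O/.X/.X | (0,0)=+0→O./.O/.X/.X*; (0,1)=+0→.O/.O/.X/.X; (1,0)=+0→../OO/.X/.X; (2,0)=+0→../.O/OX/.X; (3,0)=+0→../.O/.X/OX
ply 2, X at O./.O/.X/.X | (0,1)=+0→OX/.O/.X/.X*; (1,0)=+0→O./XO/.X/.X; (2,0)=+0→O./.O/XX/.X; (3,0)=+0→O./.O/.X/XX
ply 3, O at OX/.O/.X/.X | (1,0)=+0→OX/OO/.X/.X*; (2,0)=+0→OX/.O/OX/.X; (3,0)=+0→OX/.O/.X/OX
ply 4, X at OX/OO/.X/.X | (2,0)=+0→OX/OO/XX/.X*; (3,0)=-1→OX/OO/.X/XX
ply 5, O at OX/OO/XX/.X | (3,0)=+0→OX/OO/XX/OX*
ply 6: OX/OO/XX/OX is terminal +0 (X); from ../.O/.X/.X depth 5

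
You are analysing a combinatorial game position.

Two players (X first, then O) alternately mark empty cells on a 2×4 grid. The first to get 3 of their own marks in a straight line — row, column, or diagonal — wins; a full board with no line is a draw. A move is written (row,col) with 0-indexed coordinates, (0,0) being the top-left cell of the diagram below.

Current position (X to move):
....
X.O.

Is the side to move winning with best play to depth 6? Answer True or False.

X winning at [..../X.O.]: False

ply 1, X at ..../X.O. | (0,0)=+0→X.../X.O.*; (0,1)=+0→.X../X.O.; (0,2)=+0→..X./X.O.; (0,3)=+0→...X/X.O.; (1,1)=+0→..../XXO.; (1,3)=+0→..../X.OX
ply 2, O at X.../X.O. | (0,1)=+0→XO../X.O.*; (0,2)=+0→X.O./X.O.; (0,3)=+0→X..O/X.O.; (1,1)=+0→X.../XOO.; (1,3)=+0→X.../X.OO
ply 3, X at XO../X.O. | (0,2)=+0→XOX./X.O.*; (0,3)=+0→XO.X/X.O.; (1,1)=+0→XO../XXO.; (1,3)=+0→XO../X.OX
ply 4, O at XOX./X.O. | (0,3)=+0→XOXO/X.O.*; (1,1)=+0→XOX./XOO.; (1,3)=+0→XOX./X.OO
ply 5, X at XOXO/X.O. | (1,1)=+0→XOXO/XXO.*; (1,3)=+0→XOXO/X.OX
ply 6, O at XOXO/XXO. | (1,3)=+0→XOXO/XXOO*
ply 7: XOXO/XXOO is terminal +0 (X); from ..../X.O. depth 6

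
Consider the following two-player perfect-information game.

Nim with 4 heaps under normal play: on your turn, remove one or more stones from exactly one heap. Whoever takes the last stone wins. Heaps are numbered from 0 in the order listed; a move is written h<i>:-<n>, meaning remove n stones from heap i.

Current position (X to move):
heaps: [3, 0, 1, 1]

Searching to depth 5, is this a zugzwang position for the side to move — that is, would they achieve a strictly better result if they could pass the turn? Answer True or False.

zugzwang((3,0,1,1), X) = False

ply 1, X at (3,0,1,1) | h0:-1=-1→(2,0,1,1); h0:-2=-1→(1,0,1,1); h0:-3=+1→(0,0,1,1)*; h2:-1=-1→(3,0,0,1); h3:-1=-1→(3,0,1,0)
ply 2, O at (0,0,1,1) | h2:-1=-1→(0,0,0,1)*; h3:-1=-1→(0,0,1,0)
ply 3, X at (0,0,0,1) | h3:-1=+1→(0,0,0,0)*
ply 4: (0,0,0,0) is terminal -1 (O); from (3,0,1,1) depth 5
suppose X passes — search the same position with O to move:
pass> ply 1, O at (3,0,1,1) | h0:-1=-1→(2,0,1,1); h0:-2=-1→(1,0,1,1); h0:-3=+1→(0,0,1,1)*; h2:-1=-1→(3,0,0,1); h3:-1=-1→(3,0,1,0)
pass> ply 2, X at (0,0,1,1) | h2:-1=-1→(0,0,0,1)*; h3:-1=-1→(0,0,1,0)
pass> ply 3, O at (0,0,0,1) | h3:-1=+1→(0,0,0,0)*
pass> ply 4: (0,0,0,0) is terminal -1 (X); from (3,0,1,1) depth 5
for X: play +1, pass -1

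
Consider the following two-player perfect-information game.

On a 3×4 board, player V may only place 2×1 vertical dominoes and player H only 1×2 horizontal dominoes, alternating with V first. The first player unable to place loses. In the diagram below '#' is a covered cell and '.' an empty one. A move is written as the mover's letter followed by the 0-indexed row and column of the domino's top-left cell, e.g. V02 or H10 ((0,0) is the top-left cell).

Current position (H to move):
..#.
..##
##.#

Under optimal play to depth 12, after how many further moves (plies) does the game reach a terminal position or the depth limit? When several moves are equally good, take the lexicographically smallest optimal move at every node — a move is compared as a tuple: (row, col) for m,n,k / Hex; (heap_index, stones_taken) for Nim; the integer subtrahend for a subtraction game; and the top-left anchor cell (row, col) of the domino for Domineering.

PV length from [..#./..##/##.#]: 1 ply

ply 1, H at ..#./..##/##.# | H00=+1→###./..##/##.#*; H10=+1→..#./####/##.#
ply 2: ###./..##/##.# is terminal -1 (V); from ..#./..##/##.# depth 12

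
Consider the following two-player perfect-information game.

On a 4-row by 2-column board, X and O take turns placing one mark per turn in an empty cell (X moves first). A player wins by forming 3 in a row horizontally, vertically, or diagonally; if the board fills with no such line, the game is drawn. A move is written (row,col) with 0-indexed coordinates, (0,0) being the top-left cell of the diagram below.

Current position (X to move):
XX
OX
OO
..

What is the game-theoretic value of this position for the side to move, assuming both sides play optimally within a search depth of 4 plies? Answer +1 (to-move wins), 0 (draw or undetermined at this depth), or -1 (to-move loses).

value(XX/OX/OO/.., X) = 0

ply 1, X at XX/OX/OO/.. | (3,0)=+0→XX/OX/OO/X.*; (3,1)=-1→XX/OX/OO/.X
ply 2, O at XX/OX/OO/X. | (3,1)=+0→XX/OX/OO/XO*
ply 3: XX/OX/OO/XO is terminal +0 (X); from XX/OX/OO/.. depth 4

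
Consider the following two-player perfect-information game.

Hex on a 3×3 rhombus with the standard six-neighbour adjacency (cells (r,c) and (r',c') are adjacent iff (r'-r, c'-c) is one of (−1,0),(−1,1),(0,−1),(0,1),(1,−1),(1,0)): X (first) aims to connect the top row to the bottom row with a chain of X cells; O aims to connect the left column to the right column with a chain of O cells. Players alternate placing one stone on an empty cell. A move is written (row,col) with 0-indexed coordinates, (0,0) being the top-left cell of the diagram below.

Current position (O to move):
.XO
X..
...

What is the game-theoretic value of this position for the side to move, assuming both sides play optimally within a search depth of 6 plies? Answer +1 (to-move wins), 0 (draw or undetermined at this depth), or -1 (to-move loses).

value(.XO/X../..., O) = +1

[.XO/X../...] O move#1: (0,0):-1/OXO/X../..., (1,1):-1/.XO/XO./..., (1,2):-1/.XO/X.O/..., (2,0):+1/.XO/X../O..*, (2,1):-1/.XO/X../.O., (2,2):-1/.XO/X../..O
[.XO/X../O..] X move#2: (0,0):-1/XXO/X../O..*, (1,1):-1/.XO/XX./O.., (1,2):-1/.XO/X.X/O.., (2,1):-1/.XO/X../OX., (2,2):-1/.XO/X../O.X
[XXO/X../O..] O move#3: (1,1):+1/XXO/XO./O..*, (1,2):+1/XXO/X.O/O.., (2,1):+1/XXO/X../OO., (2,2):+1/XXO/X../O.O
[XXO/XO./O..] end (terminal -1, X#4); searched .XO/X../... to 6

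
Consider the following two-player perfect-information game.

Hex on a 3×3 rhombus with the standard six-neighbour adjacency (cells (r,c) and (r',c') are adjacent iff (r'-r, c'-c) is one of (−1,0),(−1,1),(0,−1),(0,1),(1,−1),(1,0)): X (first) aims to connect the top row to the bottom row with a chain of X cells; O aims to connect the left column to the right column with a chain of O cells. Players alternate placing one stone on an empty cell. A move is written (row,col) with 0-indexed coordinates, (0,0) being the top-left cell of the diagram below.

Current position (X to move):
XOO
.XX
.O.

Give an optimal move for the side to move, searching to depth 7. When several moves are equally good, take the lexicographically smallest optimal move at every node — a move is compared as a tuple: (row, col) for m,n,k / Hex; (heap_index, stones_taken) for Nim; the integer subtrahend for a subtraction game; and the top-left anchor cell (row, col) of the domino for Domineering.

X's best at [XOO/.XX/.O.]: (1,0)

ply 1, X at XOO/.XX/.O. | (1,0)=+1→XOO/XXX/.O.*; (2,0)=-1→XOO/.XX/XO.; (2,2)=-1→XOO/.XX/.OX
ply 2, O at XOO/XXX/.O. | (2,0)=-1→XOO/XXX/OO.*; (2,2)=-1→XOO/XXX/.OO
ply 3, X at XOO/XXX/OO. | (2,2)=+1→XOO/XXX/OOX*
ply 4: XOO/XXX/OOX is terminal -1 (O); from XOO/.XX/.O. depth 7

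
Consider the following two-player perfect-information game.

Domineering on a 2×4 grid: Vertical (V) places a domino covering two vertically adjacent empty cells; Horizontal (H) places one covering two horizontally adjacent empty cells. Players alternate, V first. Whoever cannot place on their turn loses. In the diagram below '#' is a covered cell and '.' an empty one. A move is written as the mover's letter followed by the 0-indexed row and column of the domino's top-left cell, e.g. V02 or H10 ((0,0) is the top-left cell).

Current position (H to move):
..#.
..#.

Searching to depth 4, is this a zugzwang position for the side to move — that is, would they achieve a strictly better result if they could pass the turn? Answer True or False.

p1 H@[..#./..#.]: H00[###./..#.]+1* H10[..#./###.]+1
p2 V@[###./..#.]: V03[####/..##]-1*
p3 H@[####/..##]: H10[####/####]+1*
p4 V@[####/####] terminal -1; root [..#./..#.] d4
suppose H passes — search the same position with V to move:
pass> p1 V@[..#./..#.]: V00[#.#./#.#.]+1* V01[.##./.##.]+1 V03[..##/..##]-1
pass> p2 H@[#.#./#.#.] terminal -1; root [..#./..#.] d4
for H: play +1, pass -1

zugzwang(..#./..#., H) = False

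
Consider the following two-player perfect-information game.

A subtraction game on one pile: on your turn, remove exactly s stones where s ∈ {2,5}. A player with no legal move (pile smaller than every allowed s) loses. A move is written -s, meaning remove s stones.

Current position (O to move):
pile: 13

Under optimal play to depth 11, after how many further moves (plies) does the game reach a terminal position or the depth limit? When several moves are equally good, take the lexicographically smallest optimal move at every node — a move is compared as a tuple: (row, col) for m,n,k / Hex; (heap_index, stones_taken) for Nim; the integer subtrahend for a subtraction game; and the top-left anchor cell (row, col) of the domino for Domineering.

ply 1, O at 13 | -2=+1→11*; -5=+1→8
ply 2, X at 11 | -2=-1→9*; -5=-1→6
ply 3, O at 9 | -2=+1→7*; -5=+1→4
ply 4, X at 7 | -2=-1→5*; -5=-1→2
ply 5, O at 5 | -2=-1→3; -5=+1→0*
ply 6: 0 is terminal -1 (X); from 13 depth 11

PV length from [13]: 5 plies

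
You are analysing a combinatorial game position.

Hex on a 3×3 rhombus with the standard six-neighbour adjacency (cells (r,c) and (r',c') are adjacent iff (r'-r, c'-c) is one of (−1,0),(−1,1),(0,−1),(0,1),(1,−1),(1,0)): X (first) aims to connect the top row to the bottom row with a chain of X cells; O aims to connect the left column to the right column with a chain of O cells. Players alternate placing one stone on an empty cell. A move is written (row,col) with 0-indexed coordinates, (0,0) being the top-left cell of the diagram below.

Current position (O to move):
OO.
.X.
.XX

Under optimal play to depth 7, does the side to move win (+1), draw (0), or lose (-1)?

value(OO./.X./.XX, O) = +1

ply 1, O at OO./.X./.XX | (0,2)=+1→OOO/.X./.XX*; (1,0)=-1→OO./OX./.XX; (1,2)=-1→OO./.XO/.XX; (2,0)=-1→OO./.X./OXX
ply 2: OOO/.X./.XX is terminal -1 (X); from OO./.X./.XX depth 7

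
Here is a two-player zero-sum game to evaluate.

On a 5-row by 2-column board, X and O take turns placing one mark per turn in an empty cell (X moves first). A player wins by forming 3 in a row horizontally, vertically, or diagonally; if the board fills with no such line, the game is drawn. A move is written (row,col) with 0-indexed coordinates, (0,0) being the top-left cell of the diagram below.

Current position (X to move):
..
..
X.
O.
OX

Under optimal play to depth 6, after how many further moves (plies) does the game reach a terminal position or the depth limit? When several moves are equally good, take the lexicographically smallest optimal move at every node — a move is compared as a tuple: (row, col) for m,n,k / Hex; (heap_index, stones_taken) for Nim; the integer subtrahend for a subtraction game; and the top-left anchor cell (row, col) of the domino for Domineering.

p1 X@[../../X./O./OX]: (0,0)[X./../X./O./OX]+0* (0,1)[.X/../X./O./OX]+0 (1,0)[../X./X./O./OX]+0 (1,1)[../.X/X./O./OX]+0 (2,1)[../../XX/O./OX]+0 (3,1)[../../X./OX/OX]+0
p2 O@[X./../X./O./OX]: (0,1)[XO/../X./O./OX]-1 (1,0)[X./O./X./O./OX]+0* (1,1)[X./.O/X./O./OX]-1 (2,1)[X./../XO/O./OX]-1 (3,1)[X./../X./OO/OX]-1
p3 X@[X./O./X./O./OX]: (0,1)[XX/O./X./O./OX]+0* (1,1)[X./OX/X./O./OX]+0 (2,1)[X./O./XX/O./OX]+0 (3,1)[X./O./X./OX/OX]+0
p4 O@[XX/O./X./O./OX]: (1,1)[XX/OO/X./O./OX]+0* (2,1)[XX/O./XO/O./OX]+0 (3,1)[XX/O./X./OO/OX]+0
p5 X@[XX/OO/X./O./OX]: (2,1)[XX/OO/XX/O./OX]+0* (3,1)[XX/OO/X./OX/OX]+0
p6 O@[XX/OO/XX/O./OX]: (3,1)[XX/OO/XX/OO/OX]+0*
p7 X@[XX/OO/XX/OO/OX] terminal +0; root [../../X./O./OX] d6

PV length from [../../X./O./OX]: 6 plies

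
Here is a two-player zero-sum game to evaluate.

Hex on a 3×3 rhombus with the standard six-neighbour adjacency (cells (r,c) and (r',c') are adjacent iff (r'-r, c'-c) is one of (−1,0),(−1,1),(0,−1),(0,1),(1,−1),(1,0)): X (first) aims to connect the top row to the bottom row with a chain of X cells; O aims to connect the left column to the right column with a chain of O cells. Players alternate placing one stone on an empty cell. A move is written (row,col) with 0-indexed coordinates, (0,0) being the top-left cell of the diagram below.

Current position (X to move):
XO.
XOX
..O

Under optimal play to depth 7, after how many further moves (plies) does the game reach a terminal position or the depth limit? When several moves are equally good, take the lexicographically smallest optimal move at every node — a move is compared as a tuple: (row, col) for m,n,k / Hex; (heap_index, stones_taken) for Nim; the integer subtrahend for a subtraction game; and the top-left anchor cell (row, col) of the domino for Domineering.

ply 1, X at XO./XOX/..O | (0,2)=+1→XOX/XOX/..O*; (2,0)=+1→XO./XOX/X.O; (2,1)=+1→XO./XOX/.XO
ply 2, O at XOX/XOX/..O | (2,0)=-1→XOX/XOX/O.O*; (2,1)=-1→XOX/XOX/.OO
ply 3, X at XOX/XOX/O.O | (2,1)=+1→XOX/XOX/OXO*
ply 4: XOX/XOX/OXO is terminal -1 (O); from XO./XOX/..O depth 7

PV length from [XO./XOX/..O]: 3 plies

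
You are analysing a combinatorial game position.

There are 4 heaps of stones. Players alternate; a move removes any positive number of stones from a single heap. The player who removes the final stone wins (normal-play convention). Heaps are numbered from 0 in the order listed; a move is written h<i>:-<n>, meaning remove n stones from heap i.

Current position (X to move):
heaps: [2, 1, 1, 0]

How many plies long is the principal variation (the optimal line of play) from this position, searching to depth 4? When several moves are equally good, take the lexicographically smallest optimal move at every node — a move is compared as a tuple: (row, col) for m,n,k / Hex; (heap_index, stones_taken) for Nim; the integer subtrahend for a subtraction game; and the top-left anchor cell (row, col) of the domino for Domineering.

PV length from [(2,1,1,0)]: 3 plies

ply 1, X at (2,1,1,0) | h0:-1=-1→(1,1,1,0); h0:-2=+1→(0,1,1,0)*; h1:-1=-1→(2,0,1,0); h2:-1=-1→(2,1,0,0)
ply 2, O at (0,1,1,0) | h1:-1=-1→(0,0,1,0)*; h2:-1=-1→(0,1,0,0)
ply 3, X at (0,0,1,0) | h2:-1=+1→(0,0,0,0)*
ply 4: (0,0,0,0) is terminal -1 (O); from (2,1,1,0) depth 4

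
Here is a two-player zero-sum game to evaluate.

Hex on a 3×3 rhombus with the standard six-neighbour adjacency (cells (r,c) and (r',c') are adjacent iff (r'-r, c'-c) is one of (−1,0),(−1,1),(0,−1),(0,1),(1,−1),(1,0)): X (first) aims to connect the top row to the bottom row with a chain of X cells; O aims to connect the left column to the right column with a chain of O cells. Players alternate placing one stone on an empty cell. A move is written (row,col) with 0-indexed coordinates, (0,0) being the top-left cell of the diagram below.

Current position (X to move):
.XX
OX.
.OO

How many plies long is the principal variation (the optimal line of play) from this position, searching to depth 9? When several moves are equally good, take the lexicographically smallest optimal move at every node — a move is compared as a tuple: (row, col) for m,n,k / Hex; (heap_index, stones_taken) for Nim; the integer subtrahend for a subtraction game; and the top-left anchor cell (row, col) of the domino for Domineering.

p1 X@[.XX/OX./.OO]: (0,0)[XXX/OX./.OO]-1 (1,2)[.XX/OXX/.OO]-1 (2,0)[.XX/OX./XOO]+1*
p2 O@[.XX/OX./XOO] terminal -1; root [.XX/OX./.OO] d9

PV length from [.XX/OX./.OO]: 1 ply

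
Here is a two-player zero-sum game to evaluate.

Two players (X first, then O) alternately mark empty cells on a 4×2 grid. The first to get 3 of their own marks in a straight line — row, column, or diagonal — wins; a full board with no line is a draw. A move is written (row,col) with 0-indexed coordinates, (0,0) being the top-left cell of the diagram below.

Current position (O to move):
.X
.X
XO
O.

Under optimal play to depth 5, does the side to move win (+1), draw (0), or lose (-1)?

ply 1, O at .X/.X/XO/O. | (0,0)=+0→OX/.X/XO/O.*; (1,0)=+0→.X/OX/XO/O.; (3,1)=+0→.X/.X/XO/OO
ply 2, X at OX/.X/XO/O. | (1,0)=+0→OX/XX/XO/O.*; (3,1)=+0→OX/.X/XO/OX
ply 3, O at OX/XX/XO/O. | (3,1)=+0→OX/XX/XO/OO*
ply 4: OX/XX/XO/OO is terminal +0 (X); from .X/.X/XO/O. depth 5

value(.X/.X/XO/O., O) = 0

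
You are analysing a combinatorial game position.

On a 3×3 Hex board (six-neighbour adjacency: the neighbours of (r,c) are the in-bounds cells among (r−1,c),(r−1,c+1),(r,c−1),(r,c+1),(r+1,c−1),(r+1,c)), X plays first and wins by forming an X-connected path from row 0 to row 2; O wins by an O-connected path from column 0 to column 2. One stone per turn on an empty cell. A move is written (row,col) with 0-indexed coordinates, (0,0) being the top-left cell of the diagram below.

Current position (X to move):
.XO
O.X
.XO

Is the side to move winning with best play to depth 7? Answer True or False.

p1 X@[.XO/O.X/.XO]: (0,0)[XXO/O.X/.XO]-1 (1,1)[.XO/OXX/.XO]+1* (2,0)[.XO/O.X/XXO]-1
p2 O@[.XO/OXX/.XO] terminal -1; root [.XO/O.X/.XO] d7

X winning at [.XO/O.X/.XO]: True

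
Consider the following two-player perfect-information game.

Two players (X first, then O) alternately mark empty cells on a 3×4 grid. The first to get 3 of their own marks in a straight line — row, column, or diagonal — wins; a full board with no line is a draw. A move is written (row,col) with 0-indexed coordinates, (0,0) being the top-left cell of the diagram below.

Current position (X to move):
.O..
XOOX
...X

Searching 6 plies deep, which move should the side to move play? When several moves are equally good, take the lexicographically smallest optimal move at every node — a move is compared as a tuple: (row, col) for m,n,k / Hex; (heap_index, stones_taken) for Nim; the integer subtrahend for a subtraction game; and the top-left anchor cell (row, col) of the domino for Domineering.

X's best at [.O../XOOX/...X]: (0,3)

ply 1, X at .O../XOOX/...X | (0,0)=-1→XO../XOOX/...X; (0,2)=-1→.OX./XOOX/...X; (0,3)=+1→.O.X/XOOX/...X*; (2,0)=-1→.O../XOOX/X..X; (2,1)=+1→.O../XOOX/.X.X; (2,2)=-1→.O../XOOX/..XX
ply 2: .O.X/XOOX/...X is terminal -1 (O); from .O../XOOX/...X depth 6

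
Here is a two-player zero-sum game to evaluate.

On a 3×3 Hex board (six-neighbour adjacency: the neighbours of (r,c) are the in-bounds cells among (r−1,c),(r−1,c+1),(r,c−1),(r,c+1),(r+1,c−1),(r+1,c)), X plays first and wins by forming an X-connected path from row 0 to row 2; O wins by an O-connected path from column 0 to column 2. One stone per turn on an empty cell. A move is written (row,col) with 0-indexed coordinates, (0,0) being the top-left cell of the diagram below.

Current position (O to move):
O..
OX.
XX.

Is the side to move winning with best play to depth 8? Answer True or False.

ply 1, O at O../OX./XX. | (0,1)=-1→OO./OX./XX.*; (0,2)=-1→O.O/OX./XX.; (1,2)=-1→O../OXO/XX.; (2,2)=-1→O../OX./XXO
ply 2, X at OO./OX./XX. | (0,2)=+1→OOX/OX./XX.*; (1,2)=-1→OO./OXX/XX.; (2,2)=-1→OO./OX./XXX
ply 3: OOX/OX./XX. is terminal -1 (O); from O../OX./XX. depth 8

O winning at [O../OX./XX.]: False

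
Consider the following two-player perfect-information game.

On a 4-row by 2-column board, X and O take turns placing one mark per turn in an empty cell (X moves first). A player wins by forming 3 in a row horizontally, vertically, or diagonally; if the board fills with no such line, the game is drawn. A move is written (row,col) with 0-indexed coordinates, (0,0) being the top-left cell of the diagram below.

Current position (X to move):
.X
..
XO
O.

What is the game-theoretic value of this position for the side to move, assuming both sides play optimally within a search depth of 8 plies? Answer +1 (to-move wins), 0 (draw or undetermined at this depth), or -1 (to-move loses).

ply 1, X at .X/../XO/O. | (0,0)=+0→XX/../XO/O.*; (1,0)=+0→.X/X./XO/O.; (1,1)=+0→.X/.X/XO/O.; (3,1)=+0→.X/../XO/OX
ply 2, O at XX/../XO/O. | (1,0)=+0→XX/O./XO/O.*; (1,1)=-1→XX/.O/XO/O.; (3,1)=-1→XX/../XO/OO
ply 3, X at XX/O./XO/O. | (1,1)=+0→XX/OX/XO/O.*; (3,1)=+0→XX/O./XO/OX
ply 4, O at XX/OX/XO/O. | (3,1)=+0→XX/OX/XO/OO*
ply 5: XX/OX/XO/OO is terminal +0 (X); from .X/../XO/O. depth 8

value(.X/../XO/O., X) = 0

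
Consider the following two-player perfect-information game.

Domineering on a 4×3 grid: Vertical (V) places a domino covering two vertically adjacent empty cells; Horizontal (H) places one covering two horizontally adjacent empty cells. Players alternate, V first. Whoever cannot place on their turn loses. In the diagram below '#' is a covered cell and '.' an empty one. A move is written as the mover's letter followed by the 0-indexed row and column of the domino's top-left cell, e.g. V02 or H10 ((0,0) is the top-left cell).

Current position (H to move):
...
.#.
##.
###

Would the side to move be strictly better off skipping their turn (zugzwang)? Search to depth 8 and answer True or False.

p1 H@[.../.#./##./###]: H00[##./.#./##./###]-1* H01[.##/.#./##./###]-1
p2 V@[##./.#./##./###]: V02[###/.##/##./###]+1* V12[##./.##/###/###]+1
p3 H@[###/.##/##./###] terminal -1; root [.../.#./##./###] d8
pass branch (V moves first from the same position):
  | p1 V@[.../.#./##./###]: V00[#../##./##./###]+1* V02[..#/.##/##./###]-1 V12[.../.##/###/###]-1
  | p2 H@[#../##./##./###]: H01[###/##./##./###]-1*
  | p3 V@[###/##./##./###]: V12[###/###/###/###]+1*
  | p4 H@[###/###/###/###] terminal -1; root [.../.#./##./###] d8
H moving scores -1; H passing scores -1

zugzwang(.../.#./##./###, H) = False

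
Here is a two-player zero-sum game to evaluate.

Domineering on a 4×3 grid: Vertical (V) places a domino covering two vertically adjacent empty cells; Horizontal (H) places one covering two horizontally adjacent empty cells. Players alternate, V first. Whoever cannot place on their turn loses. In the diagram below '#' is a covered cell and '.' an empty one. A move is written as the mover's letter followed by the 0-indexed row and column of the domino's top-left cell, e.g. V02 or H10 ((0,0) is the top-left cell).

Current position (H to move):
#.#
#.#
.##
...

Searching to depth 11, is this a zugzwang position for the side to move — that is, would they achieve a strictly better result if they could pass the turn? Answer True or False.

zugzwang(#.#/#.#/.##/..., H) = False

ply 1, H at #.#/#.#/.##/... | H30=-1→#.#/#.#/.##/##.*; H31=-1→#.#/#.#/.##/.##
ply 2, V at #.#/#.#/.##/##. | V01=+1→###/###/.##/##.*
ply 3: ###/###/.##/##. is terminal -1 (H); from #.#/#.#/.##/... depth 11
if H skipped the turn, V would face:
~ ply 1, V at #.#/#.#/.##/... | V01=-1→###/###/.##/...; V20=+1→#.#/#.#/###/#..*
~ ply 2, H at #.#/#.#/###/#.. | H31=-1→#.#/#.#/###/###*
~ ply 3, V at #.#/#.#/###/### | V01=+1→###/###/###/###*
~ ply 4: ###/###/###/### is terminal -1 (H); from #.#/#.#/.##/... depth 11
compare (H): move=-1 vs pass=-1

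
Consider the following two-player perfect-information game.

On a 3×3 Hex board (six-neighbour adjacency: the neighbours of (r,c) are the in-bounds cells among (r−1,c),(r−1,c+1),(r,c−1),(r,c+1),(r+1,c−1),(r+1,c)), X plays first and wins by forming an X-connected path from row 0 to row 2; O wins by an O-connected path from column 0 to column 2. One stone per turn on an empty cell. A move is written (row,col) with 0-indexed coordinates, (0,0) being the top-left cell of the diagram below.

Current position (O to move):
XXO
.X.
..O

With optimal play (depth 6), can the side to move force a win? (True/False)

O winning at [XXO/.X./..O]: False

p1 O@[XXO/.X./..O]: (1,0)[XXO/OX./..O]-1* (1,2)[XXO/.XO/..O]-1 (2,0)[XXO/.X./O.O]-1 (2,1)[XXO/.X./.OO]-1
p2 X@[XXO/OX./..O]: (1,2)[XXO/OXX/..O]+1* (2,0)[XXO/OX./X.O]+1 (2,1)[XXO/OX./.XO]+1
p3 O@[XXO/OXX/..O]: (2,0)[XXO/OXX/O.O]-1* (2,1)[XXO/OXX/.OO]-1
p4 X@[XXO/OXX/O.O]: (2,1)[XXO/OXX/OXO]+1*
p5 O@[XXO/OXX/OXO] terminal -1; root [XXO/.X./..O] d6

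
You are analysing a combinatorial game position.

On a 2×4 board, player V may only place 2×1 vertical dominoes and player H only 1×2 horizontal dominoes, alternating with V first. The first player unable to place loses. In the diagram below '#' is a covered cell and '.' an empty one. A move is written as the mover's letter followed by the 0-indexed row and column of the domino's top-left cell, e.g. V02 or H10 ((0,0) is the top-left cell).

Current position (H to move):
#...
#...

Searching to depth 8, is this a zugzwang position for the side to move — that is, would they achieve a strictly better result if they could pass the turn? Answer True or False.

zugzwang(#.../#..., H) = False

ply 1, H at #.../#... | H01=+1→###./#...*; H02=+1→#.##/#...; H11=+1→#.../###.; H12=+1→#.../#.##
ply 2, V at ###./#... | V03=-1→####/#..#*
ply 3, H at ####/#..# | H11=+1→####/####*
ply 4: ####/#### is terminal -1 (V); from #.../#... depth 8
suppose H passes — search the same position with V to move:
pass> ply 1, V at #.../#... | V01=-1→##../##..; V02=+1→#.#./#.#.*; V03=-1→#..#/#..#
pass> ply 2: #.#./#.#. is terminal -1 (H); from #.../#... depth 8
for H: play +1, pass -1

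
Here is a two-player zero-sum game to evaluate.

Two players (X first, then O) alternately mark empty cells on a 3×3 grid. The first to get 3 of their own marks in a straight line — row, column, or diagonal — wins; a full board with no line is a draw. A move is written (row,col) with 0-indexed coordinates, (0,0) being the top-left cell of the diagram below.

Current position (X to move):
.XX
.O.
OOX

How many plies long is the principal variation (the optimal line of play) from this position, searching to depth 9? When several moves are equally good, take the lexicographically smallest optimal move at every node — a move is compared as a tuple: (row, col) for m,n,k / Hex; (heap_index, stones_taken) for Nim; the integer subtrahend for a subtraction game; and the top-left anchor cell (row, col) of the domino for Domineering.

p1 X@[.XX/.O./OOX]: (0,0)[XXX/.O./OOX]+1* (1,0)[.XX/XO./OOX]+1 (1,2)[.XX/.OX/OOX]+1
p2 O@[XXX/.O./OOX] terminal -1; root [.XX/.O./OOX] d9

PV length from [.XX/.O./OOX]: 1 ply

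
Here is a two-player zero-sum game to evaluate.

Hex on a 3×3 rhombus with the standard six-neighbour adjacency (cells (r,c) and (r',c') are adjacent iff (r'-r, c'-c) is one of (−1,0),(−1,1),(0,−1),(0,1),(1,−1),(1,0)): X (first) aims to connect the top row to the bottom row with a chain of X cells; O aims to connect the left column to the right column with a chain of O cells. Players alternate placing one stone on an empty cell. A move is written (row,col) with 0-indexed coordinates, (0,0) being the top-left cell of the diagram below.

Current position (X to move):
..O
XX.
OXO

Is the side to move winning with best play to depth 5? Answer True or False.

ply 1, X at ..O/XX./OXO | (0,0)=+1→X.O/XX./OXO*; (0,1)=+1→.XO/XX./OXO; (1,2)=+1→..O/XXX/OXO
ply 2: X.O/XX./OXO is terminal -1 (O); from ..O/XX./OXO depth 5

X winning at [..O/XX./OXO]: True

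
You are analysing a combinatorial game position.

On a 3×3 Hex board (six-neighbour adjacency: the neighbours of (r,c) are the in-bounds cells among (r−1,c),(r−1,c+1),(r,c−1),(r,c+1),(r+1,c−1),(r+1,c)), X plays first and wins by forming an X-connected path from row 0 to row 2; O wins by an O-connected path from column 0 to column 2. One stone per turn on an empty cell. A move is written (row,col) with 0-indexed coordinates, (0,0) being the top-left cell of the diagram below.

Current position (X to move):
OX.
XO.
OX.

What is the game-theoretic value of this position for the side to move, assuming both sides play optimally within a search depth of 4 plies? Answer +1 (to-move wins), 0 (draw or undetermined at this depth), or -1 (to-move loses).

value(OX./XO./OX., X) = -1

p1 X@[OX./XO./OX.]: (0,2)[OXX/XO./OX.]-1* (1,2)[OX./XOX/OX.]-1 (2,2)[OX./XO./OXX]-1
p2 O@[OXX/XO./OX.]: (1,2)[OXX/XOO/OX.]+1* (2,2)[OXX/XO./OXO]-1
p3 X@[OXX/XOO/OX.] terminal -1; root [OX./XO./OX.] d4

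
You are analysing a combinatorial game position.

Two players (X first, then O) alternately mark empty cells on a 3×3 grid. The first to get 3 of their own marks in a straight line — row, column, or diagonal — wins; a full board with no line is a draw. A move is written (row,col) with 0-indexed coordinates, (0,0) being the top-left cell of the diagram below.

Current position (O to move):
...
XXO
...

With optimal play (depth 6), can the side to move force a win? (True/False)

O winning at [.../XXO/...]: False

p1 O@[.../XXO/...]: (0,0)[O../XXO/...]+0* (0,1)[.O./XXO/...]-1 (0,2)[..O/XXO/...]+0 (2,0)[.../XXO/O..]+0 (2,1)[.../XXO/.O.]-1 (2,2)[.../XXO/..O]+0
p2 X@[O../XXO/...]: (0,1)[OX./XXO/...]+0* (0,2)[O.X/XXO/...]+0 (2,0)[O../XXO/X..]-1 (2,1)[O../XXO/.X.]+0 (2,2)[O../XXO/..X]+0
p3 O@[OX./XXO/...]: (0,2)[OXO/XXO/...]-1 (2,0)[OX./XXO/O..]-1 (2,1)[OX./XXO/.O.]+0* (2,2)[OX./XXO/..O]-1
p4 X@[OX./XXO/.O.]: (0,2)[OXX/XXO/.O.]+0* (2,0)[OX./XXO/XO.]+0 (2,2)[OX./XXO/.OX]+0
p5 O@[OXX/XXO/.O.]: (2,0)[OXX/XXO/OO.]+0* (2,2)[OXX/XXO/.OO]-1
p6 X@[OXX/XXO/OO.]: (2,2)[OXX/XXO/OOX]+0*
p7 O@[OXX/XXO/OOX] terminal +0; root [.../XXO/...] d6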